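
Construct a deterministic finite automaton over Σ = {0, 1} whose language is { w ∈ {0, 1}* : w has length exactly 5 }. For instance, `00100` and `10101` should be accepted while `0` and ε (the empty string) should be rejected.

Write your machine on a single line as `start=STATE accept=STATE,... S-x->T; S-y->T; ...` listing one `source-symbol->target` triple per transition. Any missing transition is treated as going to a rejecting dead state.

start=S0; accept=S5; S0-0->S1; S0-1->S1; S1-0->S2; S1-1->S2; S2-0->S3; S2-1->S3; S3-0->S4; S3-1->S4; S4-0->S5; S4-1->S5; S5-0->S6; S5-1->S6; S6-0->S6; S6-1->S6

We only need to distinguish lengths 0, 1, …, 5, and '>5'. Chain S0 → S1 → S2 → S3 → S4 → S5 → S6 on every symbol, with S6 looping. Accepting states: {S5}.
        0   1  
>  S0   S1  S1 
   S1   S2  S2 
   S2   S3  S3 
   S3   S4  S4 
   S4   S5  S5 
 * S5   S6  S6 
   S6   S6  S6 
(> = start, * = accepting)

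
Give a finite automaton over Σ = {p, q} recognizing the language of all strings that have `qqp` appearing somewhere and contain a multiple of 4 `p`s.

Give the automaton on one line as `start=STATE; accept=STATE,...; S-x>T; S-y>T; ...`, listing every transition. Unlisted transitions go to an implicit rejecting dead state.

start=A; accept=P; A-p>B; A-q>C; B-p>D; B-q>E; C-p>B; C-q>F; D-p>G; D-q>H; E-p>D; E-q>I; F-p>J; F-q>F; G-p>A; G-q>K; H-p>G; H-q>L; I-p>M; I-q>I; J-p>M; J-q>J; K-p>A; K-q>N; L-p>O; L-q>L; M-p>O; M-q>M; N-p>P; N-q>N; O-p>P; O-q>O; P-p>J; P-q>P

Handle the two conditions separately and then intersect. One (4 states) tracks whether and how much of `qqp` has been seen; the other (4 states) tracks the count of `p`s modulo 4. Each combined state is a pair, one component from each; accept when both components accept.
With 16 states:
       p  q 
>  A   B  C 
   B   D  E 
   C   B  F 
   D   G  H 
   E   D  I 
   F   J  F 
   G   A  K 
   H   G  L 
   I   M  I 
   J   M  J 
   K   A  N 
   L   O  L 
   M   O  M 
   N   P  N 
   O   P  O 
 * P   J  P 
(> = start, * = accepting)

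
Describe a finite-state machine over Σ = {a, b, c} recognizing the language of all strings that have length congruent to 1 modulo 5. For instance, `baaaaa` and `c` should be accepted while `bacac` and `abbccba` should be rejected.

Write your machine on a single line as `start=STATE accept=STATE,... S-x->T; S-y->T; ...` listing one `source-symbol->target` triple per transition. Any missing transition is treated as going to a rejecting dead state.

Only the length mod 5 matters, so use a 5-cycle: from any state, every input symbol moves to the next state, wrapping s4 back to s0. Mark s1 accepting.
A 5-state machine:
        a   b   c  
>  s0   s1  s1  s1 
 * s1   s2  s2  s2 
   s2   s3  s3  s3 
   s3   s4  s4  s4 
   s4   s0  s0  s0 
(> = start, * = accepting)

start=s0; accept=s1; s0-a->s1; s0-b->s1; s0-c->s1; s1-a->s2; s1-b->s2; s1-c->s2; s2-a->s3; s2-b->s3; s2-c->s3; s3-a->s4; s3-b->s4; s3-c->s4; s4-a->s0; s4-b->s0; s4-c->s0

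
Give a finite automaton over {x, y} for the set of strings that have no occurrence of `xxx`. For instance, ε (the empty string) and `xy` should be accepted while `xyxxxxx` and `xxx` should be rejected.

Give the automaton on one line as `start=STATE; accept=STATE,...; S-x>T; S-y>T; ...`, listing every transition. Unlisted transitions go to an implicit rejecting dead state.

This is the complement of 'contains `xxx`'. Use the same substring-matching states — q0 through q3 holding how much of `xxx` has just been matched — but flip the accepting set: everything except the trap q3 accepts.
        x   y  
>* q0   q1  q0 
 * q1   q2  q0 
 * q2   q3  q0 
   q3   q3  q3 
(> = start, * = accepting)

start=q0; accept=q0,q1,q2; q0-x>q1; q0-y>q0; q1-x>q2; q1-y>q0; q2-x>q3; q2-y>q0; q3-x>q3; q3-y>q3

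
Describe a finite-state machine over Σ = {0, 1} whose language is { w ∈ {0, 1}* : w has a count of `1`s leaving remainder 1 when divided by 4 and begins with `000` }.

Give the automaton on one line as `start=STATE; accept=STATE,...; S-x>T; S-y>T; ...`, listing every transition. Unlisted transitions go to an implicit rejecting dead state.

start=A; accept=F; A-0>B; A-1>C; B-0>D; B-1>C; C-0>C; C-1>C; D-0>E; D-1>C; E-0>E; E-1>F; F-0>F; F-1>G; G-0>G; G-1>H; H-0>H; H-1>E

Handle the two conditions separately and then intersect. One (4 states) tracks the count of `1`s modulo 4; the other (5 states) tracks whether the input so far still matches the prefix `000`. Each combined state is a pair, one component from each; accept when both components accept. After merging equivalent states the machine shrinks.
8 states suffice.
       0  1 
>  A   B  C 
   B   D  C 
   C   C  C 
   D   E  C 
   E   E  F 
 * F   F  G 
   G   G  H 
   H   H  E 
(> = start, * = accepting)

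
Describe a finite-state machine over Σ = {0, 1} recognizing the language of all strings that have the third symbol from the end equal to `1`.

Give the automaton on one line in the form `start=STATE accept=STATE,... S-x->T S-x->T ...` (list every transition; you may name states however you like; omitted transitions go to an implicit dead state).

Because acceptance depends on a position counted from the end, the machine has to buffer the most recent 3 symbols. Make each state the string of the last up-to-3 symbols read; on input `x` shift the window left and append `x`. Accept when the buffered window has length 3 and begins with `1`.
A 15-state machine:
       0  1 
>  A   B  C 
   B   D  E 
   C   F  G 
   D   H  I 
   E   J  K 
   F   L  M 
   G   N  O 
   H   H  I 
   I   J  K 
   J   L  M 
   K   N  O 
 * L   H  I 
 * M   J  K 
 * N   L  M 
 * O   N  O 
(> = start, * = accepting)

start=A accept=L,M,N,O A-0->B A-1->C B-0->D B-1->E C-0->F C-1->G D-0->H D-1->I E-0->J E-1->K F-0->L F-1->M G-0->N G-1->O H-0->H H-1->I I-0->J I-1->K J-0->L J-1->M K-0->N K-1->O L-0->H L-1->I M-0->J M-1->K N-0->L N-1->M O-0->N O-1->O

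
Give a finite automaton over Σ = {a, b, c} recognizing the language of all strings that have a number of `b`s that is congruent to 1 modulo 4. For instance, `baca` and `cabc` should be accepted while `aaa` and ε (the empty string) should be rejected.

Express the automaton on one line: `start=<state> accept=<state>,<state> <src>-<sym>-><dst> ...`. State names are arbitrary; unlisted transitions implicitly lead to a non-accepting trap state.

start=q0 accept=q1 q0-a->q0 q0-b->q1 q0-c->q0 q1-a->q1 q1-b->q2 q1-c->q1 q2-a->q2 q2-b->q3 q2-c->q2 q3-a->q3 q3-b->q0 q3-c->q3

The only thing that matters is how many `b`s have appeared, reduced mod 4. Use one state per residue: q0 for 0, …, q3 for 3. Reading `b` moves to the next residue; anything else stays put. q1 is accepting.
With 4 states:
        a   b   c  
>  q0   q0  q1  q0 
 * q1   q1  q2  q1 
   q2   q2  q3  q2 
   q3   q3  q0  q3 
(> = start, * = accepting)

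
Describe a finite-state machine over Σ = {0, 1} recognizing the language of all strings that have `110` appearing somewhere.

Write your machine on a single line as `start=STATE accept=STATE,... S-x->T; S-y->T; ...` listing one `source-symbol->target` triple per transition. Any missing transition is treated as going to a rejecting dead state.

Track how much of `110` has been matched so far: state q0 is no progress, q3 is the absorbing accept state reached once `110` has occurred. Intermediate states record partial matches; on a mismatch, fall back to the longest reusable overlap.
4 states suffice.
        0   1  
>  q0   q0  q1 
   q1   q0  q2 
   q2   q3  q2 
 * q3   q3  q3 
(> = start, * = accepting)

start=q0; accept=q3; q0-0->q0; q0-1->q1; q1-0->q0; q1-1->q2; q2-0->q3; q2-1->q2; q3-0->q3; q3-1->q3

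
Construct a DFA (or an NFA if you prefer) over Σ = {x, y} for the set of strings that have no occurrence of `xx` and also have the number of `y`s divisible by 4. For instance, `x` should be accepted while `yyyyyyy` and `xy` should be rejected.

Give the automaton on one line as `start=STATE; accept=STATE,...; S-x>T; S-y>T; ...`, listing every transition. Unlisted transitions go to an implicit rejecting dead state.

start=S0; accept=S0,S1; S0-x>S1; S0-y>S2; S1-x>S3; S1-y>S2; S2-x>S4; S2-y>S5; S3-x>S3; S3-y>S3; S4-x>S3; S4-y>S5; S5-x>S6; S5-y>S7; S6-x>S3; S6-y>S7; S7-x>S8; S7-y>S0; S8-x>S3; S8-y>S0

Build one automaton per condition and run them in lockstep. One (3 states) tracks partial matches of the forbidden pattern `xx`; the other (4 states) tracks the count of `y`s modulo 4. Each combined state is a pair, one component from each; accept when both components accept. Equivalent product states are then merged.
With 9 states:
        x   y  
>* S0   S1  S2 
 * S1   S3  S2 
   S2   S4  S5 
   S3   S3  S3 
   S4   S3  S5 
   S5   S6  S7 
   S6   S3  S7 
   S7   S8  S0 
   S8   S3  S0 
(> = start, * = accepting)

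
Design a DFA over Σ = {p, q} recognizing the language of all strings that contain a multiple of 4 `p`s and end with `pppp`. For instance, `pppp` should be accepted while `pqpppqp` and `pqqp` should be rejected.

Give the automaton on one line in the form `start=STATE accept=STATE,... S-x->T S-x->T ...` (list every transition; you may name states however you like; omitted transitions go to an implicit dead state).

Run two small machines in parallel and take their product. The first has 4 states tracking the count of `p`s modulo 4; the second has 5 states tracking how much of the suffix `pppp` has currently been matched. A product state is a pair (one from each), accepting exactly when both do.
With 20 states:
       p  q 
>  A   B  A 
   B   C  D 
   C   E  F 
   D   G  D 
   E   H  I 
   F   J  F 
   G   K  F 
 * H   L  A 
   I   M  I 
   J   N  I 
   K   O  I 
   L   P  D 
   M   Q  A 
   N   R  A 
   O   L  A 
   P   S  F 
   Q   T  D 
   R   P  D 
   S   H  I 
   T   S  F 
(> = start, * = accepting)

start=A accept=H A-p->B A-q->A B-p->C B-q->D C-p->E C-q->F D-p->G D-q->D E-p->H E-q->I F-p->J F-q->F G-p->K G-q->F H-p->L H-q->A I-p->M I-q->I J-p->N J-q->I K-p->O K-q->I L-p->P L-q->D M-p->Q M-q->A N-p->R N-q->A O-p->L O-q->A P-p->S P-q->F Q-p->T Q-q->D R-p->P R-q->D S-p->H S-q->I T-p->S T-q->F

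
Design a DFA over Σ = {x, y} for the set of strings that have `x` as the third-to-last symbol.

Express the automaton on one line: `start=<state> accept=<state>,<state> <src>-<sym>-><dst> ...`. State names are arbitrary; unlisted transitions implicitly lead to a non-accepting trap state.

start=A accept=H,I,J,K A-x->B A-y->C B-x->D B-y->E C-x->F C-y->G D-x->H D-y->I E-x->J E-y->K F-x->L F-y->M G-x->N G-y->O H-x->H H-y->I I-x->J I-y->K J-x->L J-y->M K-x->N K-y->O L-x->H L-y->I M-x->J M-y->K N-x->L N-y->M O-x->N O-y->O

A DFA must remember the last 3 symbols (since which symbol is third-to-last isn't known until the input ends). Use one state per possible window of the last ≤3 symbols; accept from those whose window starts with `x`.
With 15 states:
       x  y 
>  A   B  C 
   B   D  E 
   C   F  G 
   D   H  I 
   E   J  K 
   F   L  M 
   G   N  O 
 * H   H  I 
 * I   J  K 
 * J   L  M 
 * K   N  O 
   L   H  I 
   M   J  K 
   N   L  M 
   O   N  O 
(> = start, * = accepting)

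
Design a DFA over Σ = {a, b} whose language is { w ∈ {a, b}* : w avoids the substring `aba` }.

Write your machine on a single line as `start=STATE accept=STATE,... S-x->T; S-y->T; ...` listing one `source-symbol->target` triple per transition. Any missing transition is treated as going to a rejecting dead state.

start=q0; accept=q0,q1,q2; q0-a->q1; q0-b->q0; q1-a->q1; q1-b->q2; q2-a->q3; q2-b->q0; q3-a->q3; q3-b->q3

Track partial matches of the forbidden pattern `aba`. State q3 is a dead state reached once `aba` has occurred; every other state accepts. q0 means no part of `aba` is currently matched.
A 4-state machine:
        a   b  
>* q0   q1  q0 
 * q1   q1  q2 
 * q2   q3  q0 
   q3   q3  q3 
(> = start, * = accepting)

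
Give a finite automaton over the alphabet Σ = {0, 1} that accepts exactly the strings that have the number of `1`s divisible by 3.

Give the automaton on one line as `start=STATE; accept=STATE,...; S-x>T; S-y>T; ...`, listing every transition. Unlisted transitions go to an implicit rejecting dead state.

start=q0; accept=q0; q0-0>q0; q0-1>q1; q1-0>q1; q1-1>q2; q2-0>q2; q2-1>q0

The only thing that matters is how many `1`s have appeared, reduced mod 3. Use one state per residue: q0 for 0, …, q2 for 2. Reading `1` moves to the next residue; anything else stays put. q0 is accepting.
3 states suffice.
        0   1  
>* q0   q0  q1 
   q1   q1  q2 
   q2   q2  q0 
(> = start, * = accepting)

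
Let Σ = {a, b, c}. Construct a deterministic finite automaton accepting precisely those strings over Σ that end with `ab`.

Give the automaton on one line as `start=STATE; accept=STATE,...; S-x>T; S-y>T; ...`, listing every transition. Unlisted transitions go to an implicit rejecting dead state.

Let each state record the length of the longest suffix of the input read so far that is also a prefix of `ab`. q1 means the last symbol is `a`; q2 means the last 2 symbols are `ab`. Accept only at q2, where the string currently ends in `ab`.
A 3-state machine:
        a   b   c  
>  q0   q1  q0  q0 
   q1   q1  q2  q0 
 * q2   q1  q0  q0 
(> = start, * = accepting)

start=q0; accept=q2; q0-a>q1; q0-b>q0; q0-c>q0; q1-a>q1; q1-b>q2; q1-c>q0; q2-a>q1; q2-b>q0; q2-c>q0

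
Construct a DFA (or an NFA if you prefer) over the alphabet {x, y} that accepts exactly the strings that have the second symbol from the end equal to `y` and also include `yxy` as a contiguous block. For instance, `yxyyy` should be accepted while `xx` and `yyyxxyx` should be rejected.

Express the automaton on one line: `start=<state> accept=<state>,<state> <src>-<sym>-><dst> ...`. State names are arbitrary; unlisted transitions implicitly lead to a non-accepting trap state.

Build one automaton per condition and run them in lockstep. The first has 7 states tracking the last 2 symbols read; the second has 4 states tracking whether and how much of `yxy` has been seen. A product state is a pair (one from each), accepting exactly when both do.
An 11-state machine:
       x  y 
>  A   B  C 
   B   D  E 
   C   F  G 
   D   D  E 
   E   F  G 
   F   D  H 
   G   F  G 
   H   I  J 
 * I   K  H 
 * J   I  J 
   K   K  H 
(> = start, * = accepting)

start=A accept=I,J A-x->B A-y->C B-x->D B-y->E C-x->F C-y->G D-x->D D-y->E E-x->F E-y->G F-x->D F-y->H G-x->F G-y->G H-x->I H-y->J I-x->K I-y->H J-x->I J-y->J K-x->K K-y->H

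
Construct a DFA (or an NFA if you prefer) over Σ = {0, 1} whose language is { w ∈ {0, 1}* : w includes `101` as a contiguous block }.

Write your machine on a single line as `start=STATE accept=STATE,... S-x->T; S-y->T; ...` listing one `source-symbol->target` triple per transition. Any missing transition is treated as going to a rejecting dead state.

start=q0; accept=q3; q0-0->q0; q0-1->q1; q1-0->q2; q1-1->q1; q2-0->q0; q2-1->q3; q3-0->q3; q3-1->q3

States q0..q2 record the length of the longest prefix of `101` that matches the current input suffix. Reaching q3 means `101` has been seen, and we stay there forever. Accept from q3.
        0   1  
>  q0   q0  q1 
   q1   q2  q1 
   q2   q0  q3 
 * q3   q3  q3 
(> = start, * = accepting)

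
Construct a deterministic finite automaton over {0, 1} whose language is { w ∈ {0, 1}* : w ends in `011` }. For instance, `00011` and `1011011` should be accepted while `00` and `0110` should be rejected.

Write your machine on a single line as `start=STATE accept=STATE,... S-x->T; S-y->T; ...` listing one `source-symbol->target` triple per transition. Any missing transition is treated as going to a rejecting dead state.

Let each state record the length of the longest suffix of the input read so far that is also a prefix of `011`. q1 means the last symbol is `0`; q2 means the last 2 symbols are `01`; q3 means the last 3 symbols are `011`. Accept only at q3, where the string currently ends in `011`.
4 states suffice.
        0   1  
>  q0   q1  q0 
   q1   q1  q2 
   q2   q1  q3 
 * q3   q1  q0 
(> = start, * = accepting)

start=q0; accept=q3; q0-0->q1; q0-1->q0; q1-0->q1; q1-1->q2; q2-0->q1; q2-1->q3; q3-0->q1; q3-1->q0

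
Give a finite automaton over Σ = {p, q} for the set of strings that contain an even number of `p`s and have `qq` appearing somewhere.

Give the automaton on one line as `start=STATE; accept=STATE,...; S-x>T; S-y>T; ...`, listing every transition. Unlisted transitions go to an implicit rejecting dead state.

start=s0; accept=s4; s0-p>s1; s0-q>s2; s1-p>s0; s1-q>s3; s2-p>s1; s2-q>s4; s3-p>s0; s3-q>s5; s4-p>s5; s4-q>s4; s5-p>s4; s5-q>s5

Run two small machines in parallel and take their product. The first has 2 states tracking the count of `p`s modulo 2; the second has 3 states tracking whether and how much of `qq` has been seen. A product state is a pair (one from each), accepting exactly when both do.
With 6 states:
        p   q  
>  s0   s1  s2 
   s1   s0  s3 
   s2   s1  s4 
   s3   s0  s5 
 * s4   s5  s4 
   s5   s4  s5 
(> = start, * = accepting)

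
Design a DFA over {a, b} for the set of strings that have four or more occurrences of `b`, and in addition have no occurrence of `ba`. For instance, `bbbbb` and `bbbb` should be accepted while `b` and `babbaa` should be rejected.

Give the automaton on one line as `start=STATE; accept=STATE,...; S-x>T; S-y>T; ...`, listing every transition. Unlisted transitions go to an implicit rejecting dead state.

Handle the two conditions separately and then intersect. The first has 6 states tracking the count of `b`s, saturating at 5; the second has 3 states tracking partial matches of the forbidden pattern `ba`. A product state is a pair (one from each), accepting exactly when both do.
With 11 states:
          a    b  
>  s0     s0   s1 
   s1     s2   s3 
   s2     s2   s4 
   s3     s4   s5 
   s4     s4   s6 
   s5     s6   s7 
   s6     s6   s8 
 * s7     s8   s9 
   s8     s8  s10 
 * s9    s10   s9 
   s10   s10  s10 
(> = start, * = accepting)

start=s0; accept=s7,s9; s0-a>s0; s0-b>s1; s1-a>s2; s1-b>s3; s2-a>s2; s2-b>s4; s3-a>s4; s3-b>s5; s4-a>s4; s4-b>s6; s5-a>s6; s5-b>s7; s6-a>s6; s6-b>s8; s7-a>s8; s7-b>s9; s8-a>s8; s8-b>s10; s9-a>s10; s9-b>s9; s10-a>s10; s10-b>s10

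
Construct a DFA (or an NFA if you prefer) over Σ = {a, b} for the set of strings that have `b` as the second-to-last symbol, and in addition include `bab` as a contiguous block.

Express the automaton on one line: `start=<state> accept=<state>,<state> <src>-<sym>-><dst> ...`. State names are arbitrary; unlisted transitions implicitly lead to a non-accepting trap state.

start=S0 accept=S8,S9 S0-a->S1 S0-b->S2 S1-a->S3 S1-b->S4 S2-a->S5 S2-b->S6 S3-a->S3 S3-b->S4 S4-a->S5 S4-b->S6 S5-a->S3 S5-b->S7 S6-a->S5 S6-b->S6 S7-a->S8 S7-b->S9 S8-a->S10 S8-b->S7 S9-a->S8 S9-b->S9 S10-a->S10 S10-b->S7

Run two small machines in parallel and take their product. The first has 7 states tracking the last 2 symbols read; the second has 4 states tracking whether and how much of `bab` has been seen. A product state is a pair (one from each), accepting exactly when both do.
An 11-state machine:
          a    b  
>  S0     S1   S2 
   S1     S3   S4 
   S2     S5   S6 
   S3     S3   S4 
   S4     S5   S6 
   S5     S3   S7 
   S6     S5   S6 
   S7     S8   S9 
 * S8    S10   S7 
 * S9     S8   S9 
   S10   S10   S7 
(> = start, * = accepting)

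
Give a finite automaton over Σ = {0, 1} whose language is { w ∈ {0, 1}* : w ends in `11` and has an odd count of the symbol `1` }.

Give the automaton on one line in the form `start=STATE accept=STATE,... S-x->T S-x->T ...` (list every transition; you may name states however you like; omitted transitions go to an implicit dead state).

start=q0 accept=q5 q0-0->q0 q0-1->q1 q1-0->q2 q1-1->q3 q2-0->q2 q2-1->q4 q3-0->q0 q3-1->q5 q4-0->q0 q4-1->q5 q5-0->q2 q5-1->q3

Build one automaton per condition and run them in lockstep. The first has 3 states tracking how much of the suffix `11` has currently been matched; the second has 2 states tracking the count of `1`s modulo 2. A product state is a pair (one from each), accepting exactly when both do.
A 6-state machine:
        0   1  
>  q0   q0  q1 
   q1   q2  q3 
   q2   q2  q4 
   q3   q0  q5 
   q4   q0  q5 
 * q5   q2  q3 
(> = start, * = accepting)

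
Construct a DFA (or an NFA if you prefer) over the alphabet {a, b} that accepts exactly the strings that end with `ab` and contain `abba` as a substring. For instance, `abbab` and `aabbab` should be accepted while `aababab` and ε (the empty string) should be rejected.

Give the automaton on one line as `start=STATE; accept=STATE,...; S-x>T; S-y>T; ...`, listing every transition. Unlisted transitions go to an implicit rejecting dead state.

Run two small machines in parallel and take their product. One (3 states) tracks how much of the suffix `ab` has currently been matched; the other (5 states) tracks whether and how much of `abba` has been seen. Each combined state is a pair, one component from each; accept when both components accept.
A 7-state machine:
        a   b  
>  q0   q1  q0 
   q1   q1  q2 
   q2   q1  q3 
   q3   q4  q0 
   q4   q4  q5 
 * q5   q4  q6 
   q6   q4  q6 
(> = start, * = accepting)

start=q0; accept=q5; q0-a>q1; q0-b>q0; q1-a>q1; q1-b>q2; q2-a>q1; q2-b>q3; q3-a>q4; q3-b>q0; q4-a>q4; q4-b>q5; q5-a>q4; q5-b>q6; q6-a>q4; q6-b>q6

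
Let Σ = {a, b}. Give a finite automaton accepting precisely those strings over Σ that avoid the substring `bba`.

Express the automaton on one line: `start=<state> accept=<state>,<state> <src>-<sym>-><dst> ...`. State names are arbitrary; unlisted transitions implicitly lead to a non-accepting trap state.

start=q0 accept=q0,q1,q2 q0-a->q0 q0-b->q1 q1-a->q0 q1-b->q2 q2-a->q3 q2-b->q2 q3-a->q3 q3-b->q3

Track partial matches of the forbidden pattern `bba`. State q3 is a dead state reached once `bba` has occurred; every other state accepts. q0 means no part of `bba` is currently matched.
4 states suffice.
        a   b  
>* q0   q0  q1 
 * q1   q0  q2 
 * q2   q3  q2 
   q3   q3  q3 
(> = start, * = accepting)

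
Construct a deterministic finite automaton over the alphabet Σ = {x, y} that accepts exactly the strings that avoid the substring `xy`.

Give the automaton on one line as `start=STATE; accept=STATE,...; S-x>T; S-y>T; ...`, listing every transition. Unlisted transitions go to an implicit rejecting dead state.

Track partial matches of the forbidden pattern `xy`. State s2 is a dead state reached once `xy` has occurred; every other state accepts. s0 means no part of `xy` is currently matched.
3 states suffice.
        x   y  
>* s0   s1  s0 
 * s1   s1  s2 
   s2   s2  s2 
(> = start, * = accepting)

start=s0; accept=s0,s1; s0-x>s1; s0-y>s0; s1-x>s1; s1-y>s2; s2-x>s2; s2-y>s2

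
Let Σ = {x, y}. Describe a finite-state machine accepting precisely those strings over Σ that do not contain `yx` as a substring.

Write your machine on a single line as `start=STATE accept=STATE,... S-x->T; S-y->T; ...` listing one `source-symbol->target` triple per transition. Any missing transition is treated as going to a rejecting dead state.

Track partial matches of the forbidden pattern `yx`. State C is a dead state reached once `yx` has occurred; every other state accepts. A means no part of `yx` is currently matched.
       x  y 
>* A   A  B 
 * B   C  B 
   C   C  C 
(> = start, * = accepting)

start=A; accept=A,B; A-x->A; A-y->B; B-x->C; B-y->B; C-x->C; C-y->C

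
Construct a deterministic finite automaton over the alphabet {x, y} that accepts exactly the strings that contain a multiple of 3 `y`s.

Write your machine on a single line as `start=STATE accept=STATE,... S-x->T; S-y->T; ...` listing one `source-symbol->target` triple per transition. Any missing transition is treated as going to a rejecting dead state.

The only thing that matters is how many `y`s have appeared, reduced mod 3. Use one state per residue: q0 for 0, …, q2 for 2. Reading `y` moves to the next residue; anything else stays put. q0 is accepting.
3 states suffice.
        x   y  
>* q0   q0  q1 
   q1   q1  q2 
   q2   q2  q0 
(> = start, * = accepting)

start=q0; accept=q0; q0-x->q0; q0-y->q1; q1-x->q1; q1-y->q2; q2-x->q2; q2-y->q0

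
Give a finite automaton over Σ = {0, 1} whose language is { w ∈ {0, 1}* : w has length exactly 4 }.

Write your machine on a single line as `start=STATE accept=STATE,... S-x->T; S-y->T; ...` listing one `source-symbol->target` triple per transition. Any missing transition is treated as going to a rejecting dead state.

We only need to distinguish lengths 0, 1, …, 4, and '>4'. Chain S0 → S1 → S2 → S3 → S4 → S5 on every symbol, with S5 looping. Accepting states: {S4}.
6 states suffice.
        0   1  
>  S0   S1  S1 
   S1   S2  S2 
   S2   S3  S3 
   S3   S4  S4 
 * S4   S5  S5 
   S5   S5  S5 
(> = start, * = accepting)

start=S0; accept=S4; S0-0->S1; S0-1->S1; S1-0->S2; S1-1->S2; S2-0->S3; S2-1->S3; S3-0->S4; S3-1->S4; S4-0->S5; S4-1->S5; S5-0->S5; S5-1->S5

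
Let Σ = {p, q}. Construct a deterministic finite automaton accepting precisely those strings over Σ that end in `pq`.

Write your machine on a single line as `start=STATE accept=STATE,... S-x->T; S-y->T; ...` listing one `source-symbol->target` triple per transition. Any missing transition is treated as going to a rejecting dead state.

start=A; accept=C; A-p->B; A-q->A; B-p->B; B-q->C; C-p->B; C-q->A

Let each state record the length of the longest suffix of the input read so far that is also a prefix of `pq`. B means the last symbol is `p`; C means the last 2 symbols are `pq`. Accept only at C, where the string currently ends in `pq`.
With 3 states:
       p  q 
>  A   B  A 
   B   B  C 
 * C   B  A 
(> = start, * = accepting)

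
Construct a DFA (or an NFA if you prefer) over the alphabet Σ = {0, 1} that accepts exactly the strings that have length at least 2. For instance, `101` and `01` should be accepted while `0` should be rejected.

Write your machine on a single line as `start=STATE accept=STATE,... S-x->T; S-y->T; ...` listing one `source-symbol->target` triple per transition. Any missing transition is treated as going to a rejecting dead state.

We only need to distinguish lengths 0, 1, …, 2, and '>2'. Chain s0 → s1 → s2 → s3 on every symbol, with s3 looping. Accepting states: {s2, s3}.
With 4 states:
        0   1  
>  s0   s1  s1 
   s1   s2  s2 
 * s2   s3  s3 
 * s3   s3  s3 
(> = start, * = accepting)

start=s0; accept=s2,s3; s0-0->s1; s0-1->s1; s1-0->s2; s1-1->s2; s2-0->s3; s2-1->s3; s3-0->s3; s3-1->s3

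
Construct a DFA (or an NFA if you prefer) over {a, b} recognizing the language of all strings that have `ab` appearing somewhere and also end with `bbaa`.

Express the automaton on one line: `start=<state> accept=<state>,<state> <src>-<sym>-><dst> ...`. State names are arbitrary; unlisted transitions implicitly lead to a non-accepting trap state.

Handle the two conditions separately and then intersect. One (3 states) tracks whether and how much of `ab` has been seen; the other (5 states) tracks how much of the suffix `bbaa` has currently been matched. Each combined state is a pair, one component from each; accept when both components accept.
With 11 states:
          a    b  
>  s0     s1   s2 
   s1     s1   s3 
   s2     s1   s4 
   s3     s5   s6 
   s4     s7   s4 
   s5     s5   s3 
   s6     s8   s6 
   s7     s9   s3 
   s8    s10   s3 
   s9     s1   s3 
 * s10    s5   s3 
(> = start, * = accepting)

start=s0 accept=s10 s0-a->s1 s0-b->s2 s1-a->s1 s1-b->s3 s2-a->s1 s2-b->s4 s3-a->s5 s3-b->s6 s4-a->s7 s4-b->s4 s5-a->s5 s5-b->s3 s6-a->s8 s6-b->s6 s7-a->s9 s7-b->s3 s8-a->s10 s8-b->s3 s9-a->s1 s9-b->s3 s10-a->s5 s10-b->s3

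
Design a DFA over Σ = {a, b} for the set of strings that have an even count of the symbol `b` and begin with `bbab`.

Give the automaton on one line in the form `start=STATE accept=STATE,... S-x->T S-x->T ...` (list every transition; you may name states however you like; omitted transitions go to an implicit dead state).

Run two small machines in parallel and take their product. The first has 2 states tracking the count of `b`s modulo 2; the second has 6 states tracking whether the input so far still matches the prefix `bbab`. A product state is a pair (one from each), accepting exactly when both do. After merging equivalent states the machine shrinks.
7 states suffice.
        a   b  
>  q0   q1  q2 
   q1   q1  q1 
   q2   q1  q3 
   q3   q4  q1 
   q4   q1  q5 
   q5   q5  q6 
 * q6   q6  q5 
(> = start, * = accepting)

start=q0 accept=q6 q0-a->q1 q0-b->q2 q1-a->q1 q1-b->q1 q2-a->q1 q2-b->q3 q3-a->q4 q3-b->q1 q4-a->q1 q4-b->q5 q5-a->q5 q5-b->q6 q6-a->q6 q6-b->q5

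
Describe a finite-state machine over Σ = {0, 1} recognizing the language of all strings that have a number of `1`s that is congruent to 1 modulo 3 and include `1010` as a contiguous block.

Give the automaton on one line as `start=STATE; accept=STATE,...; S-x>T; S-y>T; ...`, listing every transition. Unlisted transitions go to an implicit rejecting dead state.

Handle the two conditions separately and then intersect. One (3 states) tracks the count of `1`s modulo 3; the other (5 states) tracks whether and how much of `1010` has been seen. Each combined state is a pair, one component from each; accept when both components accept.
15 states suffice.
          0    1  
>  q0     q0   q1 
   q1     q2   q3 
   q2     q4   q5 
   q3     q6   q7 
   q4     q4   q3 
   q5     q8   q7 
   q6     q9  q10 
   q7    q11   q1 
   q8     q8  q12 
   q9     q9   q7 
   q10   q12   q1 
   q11    q0  q13 
   q12   q12  q14 
   q13   q14   q3 
 * q14   q14   q8 
(> = start, * = accepting)

start=q0; accept=q14; q0-0>q0; q0-1>q1; q1-0>q2; q1-1>q3; q2-0>q4; q2-1>q5; q3-0>q6; q3-1>q7; q4-0>q4; q4-1>q3; q5-0>q8; q5-1>q7; q6-0>q9; q6-1>q10; q7-0>q11; q7-1>q1; q8-0>q8; q8-1>q12; q9-0>q9; q9-1>q7; q10-0>q12; q10-1>q1; q11-0>q0; q11-1>q13; q12-0>q12; q12-1>q14; q13-0>q14; q13-1>q3; q14-0>q14; q14-1>q8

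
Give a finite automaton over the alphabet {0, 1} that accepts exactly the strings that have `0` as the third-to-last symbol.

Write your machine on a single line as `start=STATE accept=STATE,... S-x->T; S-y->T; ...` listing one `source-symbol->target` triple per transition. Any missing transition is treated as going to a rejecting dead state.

start=S0; accept=S7,S8,S9,S10; S0-0->S1; S0-1->S2; S1-0->S3; S1-1->S4; S2-0->S5; S2-1->S6; S3-0->S7; S3-1->S8; S4-0->S9; S4-1->S10; S5-0->S11; S5-1->S12; S6-0->S13; S6-1->S14; S7-0->S7; S7-1->S8; S8-0->S9; S8-1->S10; S9-0->S11; S9-1->S12; S10-0->S13; S10-1->S14; S11-0->S7; S11-1->S8; S12-0->S9; S12-1->S10; S13-0->S11; S13-1->S12; S14-0->S13; S14-1->S14

Because acceptance depends on a position counted from the end, the machine has to buffer the most recent 3 symbols. Make each state the string of the last up-to-3 symbols read; on input `x` shift the window left and append `x`. Accept when the buffered window has length 3 and begins with `0`.
A 15-state machine:
          0    1  
>  S0     S1   S2 
   S1     S3   S4 
   S2     S5   S6 
   S3     S7   S8 
   S4     S9  S10 
   S5    S11  S12 
   S6    S13  S14 
 * S7     S7   S8 
 * S8     S9  S10 
 * S9    S11  S12 
 * S10   S13  S14 
   S11    S7   S8 
   S12    S9  S10 
   S13   S11  S12 
   S14   S13  S14 
(> = start, * = accepting)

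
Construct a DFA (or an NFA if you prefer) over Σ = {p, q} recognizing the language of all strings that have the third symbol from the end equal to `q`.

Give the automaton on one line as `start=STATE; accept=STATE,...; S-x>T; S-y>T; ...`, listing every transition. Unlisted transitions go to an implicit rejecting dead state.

start=s0; accept=s11,s12,s13,s14; s0-p>s1; s0-q>s2; s1-p>s3; s1-q>s4; s2-p>s5; s2-q>s6; s3-p>s7; s3-q>s8; s4-p>s9; s4-q>s10; s5-p>s11; s5-q>s12; s6-p>s13; s6-q>s14; s7-p>s7; s7-q>s8; s8-p>s9; s8-q>s10; s9-p>s11; s9-q>s12; s10-p>s13; s10-q>s14; s11-p>s7; s11-q>s8; s12-p>s9; s12-q>s10; s13-p>s11; s13-q>s12; s14-p>s13; s14-q>s14

Because acceptance depends on a position counted from the end, the machine has to buffer the most recent 3 symbols. Make each state the string of the last up-to-3 symbols read; on input `x` shift the window left and append `x`. Accept when the buffered window has length 3 and begins with `q`.
With 15 states:
          p    q  
>  s0     s1   s2 
   s1     s3   s4 
   s2     s5   s6 
   s3     s7   s8 
   s4     s9  s10 
   s5    s11  s12 
   s6    s13  s14 
   s7     s7   s8 
   s8     s9  s10 
   s9    s11  s12 
   s10   s13  s14 
 * s11    s7   s8 
 * s12    s9  s10 
 * s13   s11  s12 
 * s14   s13  s14 
(> = start, * = accepting)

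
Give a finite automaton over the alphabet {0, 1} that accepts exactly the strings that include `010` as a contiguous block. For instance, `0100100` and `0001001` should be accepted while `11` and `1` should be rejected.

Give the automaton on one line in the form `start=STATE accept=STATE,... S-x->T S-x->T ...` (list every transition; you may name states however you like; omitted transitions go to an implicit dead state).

start=A accept=D A-0->B A-1->A B-0->B B-1->C C-0->D C-1->A D-0->D D-1->D

Track how much of `010` has been matched so far: state A is no progress, D is the absorbing accept state reached once `010` has occurred. Intermediate states record partial matches; on a mismatch, fall back to the longest reusable overlap.
       0  1 
>  A   B  A 
   B   B  C 
   C   D  A 
 * D   D  D 
(> = start, * = accepting)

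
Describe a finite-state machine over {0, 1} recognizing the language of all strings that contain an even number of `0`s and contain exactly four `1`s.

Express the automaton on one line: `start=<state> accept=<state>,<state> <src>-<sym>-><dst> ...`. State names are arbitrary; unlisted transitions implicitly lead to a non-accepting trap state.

Build one automaton per condition and run them in lockstep. The first has 2 states tracking the count of `0`s modulo 2; the second has 6 states tracking the count of `1`s, saturating at 5. A product state is a pair (one from each), accepting exactly when both do. Minimizing collapses redundant product states.
11 states suffice.
       0  1 
>  A   B  C 
   B   A  D 
   C   D  E 
   D   C  F 
   E   F  G 
   F   E  H 
   G   H  I 
   H   G  J 
 * I   J  K 
   J   I  K 
   K   K  K 
(> = start, * = accepting)

start=A accept=I A-0->B A-1->C B-0->A B-1->D C-0->D C-1->E D-0->C D-1->F E-0->F E-1->G F-0->E F-1->H G-0->H G-1->I H-0->G H-1->J I-0->J I-1->K J-0->I J-1->K K-0->K K-1->K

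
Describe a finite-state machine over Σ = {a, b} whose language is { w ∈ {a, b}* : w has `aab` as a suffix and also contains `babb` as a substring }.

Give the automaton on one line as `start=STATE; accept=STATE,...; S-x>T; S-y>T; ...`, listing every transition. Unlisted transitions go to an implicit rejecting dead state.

start=S0; accept=S7; S0-a>S0; S0-b>S1; S1-a>S2; S1-b>S1; S2-a>S0; S2-b>S3; S3-a>S2; S3-b>S4; S4-a>S5; S4-b>S4; S5-a>S6; S5-b>S4; S6-a>S6; S6-b>S7; S7-a>S5; S7-b>S4

Run two small machines in parallel and take their product. One (4 states) tracks how much of the suffix `aab` has currently been matched; the other (5 states) tracks whether and how much of `babb` has been seen. Each combined state is a pair, one component from each; accept when both components accept. After merging equivalent states the machine shrinks.
An 8-state machine:
        a   b  
>  S0   S0  S1 
   S1   S2  S1 
   S2   S0  S3 
   S3   S2  S4 
   S4   S5  S4 
   S5   S6  S4 
   S6   S6  S7 
 * S7   S5  S4 
(> = start, * = accepting)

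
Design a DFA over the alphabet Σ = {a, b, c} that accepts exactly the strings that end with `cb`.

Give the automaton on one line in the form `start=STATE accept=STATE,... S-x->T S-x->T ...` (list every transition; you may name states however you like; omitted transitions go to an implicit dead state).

start=s0 accept=s2 s0-a->s0 s0-b->s0 s0-c->s1 s1-a->s0 s1-b->s2 s1-c->s1 s2-a->s0 s2-b->s0 s2-c->s1

Let each state record the length of the longest suffix of the input read so far that is also a prefix of `cb`. s1 means the last symbol is `c`; s2 means the last 2 symbols are `cb`. Accept only at s2, where the string currently ends in `cb`.
        a   b   c  
>  s0   s0  s0  s1 
   s1   s0  s2  s1 
 * s2   s0  s0  s1 
(> = start, * = accepting)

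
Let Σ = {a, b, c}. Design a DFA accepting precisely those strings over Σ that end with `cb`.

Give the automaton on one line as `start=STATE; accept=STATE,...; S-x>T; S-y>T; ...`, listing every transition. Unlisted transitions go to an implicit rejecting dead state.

Remember how much of `cb` the current input suffix matches. State q0 means no match yet; q1 means the last symbol is `c`; q2 means the last 2 symbols are `cb`. Only q2 accepts. On a mismatch, fall back to the longest proper suffix that is still a prefix of `cb`.
With 3 states:
        a   b   c  
>  q0   q0  q0  q1 
   q1   q0  q2  q1 
 * q2   q0  q0  q1 
(> = start, * = accepting)

start=q0; accept=q2; q0-a>q0; q0-b>q0; q0-c>q1; q1-a>q0; q1-b>q2; q1-c>q1; q2-a>q0; q2-b>q0; q2-c>q1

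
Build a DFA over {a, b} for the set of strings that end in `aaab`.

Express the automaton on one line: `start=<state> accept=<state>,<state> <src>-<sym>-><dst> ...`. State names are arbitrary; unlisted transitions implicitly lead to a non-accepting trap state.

Let each state record the length of the longest suffix of the input read so far that is also a prefix of `aaab`. s1 means the last symbol is `a`; s2 means the last 2 symbols are `aa`; s3 means the last 3 symbols are `aaa`; s4 means the last 4 symbols are `aaab`. Accept only at s4, where the string currently ends in `aaab`.
        a   b  
>  s0   s1  s0 
   s1   s2  s0 
   s2   s3  s0 
   s3   s3  s4 
 * s4   s1  s0 
(> = start, * = accepting)

start=s0 accept=s4 s0-a->s1 s0-b->s0 s1-a->s2 s1-b->s0 s2-a->s3 s2-b->s0 s3-a->s3 s3-b->s4 s4-a->s1 s4-b->s0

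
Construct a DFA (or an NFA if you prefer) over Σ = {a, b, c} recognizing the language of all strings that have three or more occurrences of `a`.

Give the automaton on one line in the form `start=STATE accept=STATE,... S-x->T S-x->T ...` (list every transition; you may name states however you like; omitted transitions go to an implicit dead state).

Only the number of `a`s matters, and only up to 4. Make a chain s0 → s1 → s2 → s3 → s4 advanced by each `a` (with s4 absorbing); every other symbol self-loops. The accepting set is {s3, s4}.
5 states suffice.
        a   b   c  
>  s0   s1  s0  s0 
   s1   s2  s1  s1 
   s2   s3  s2  s2 
 * s3   s4  s3  s3 
 * s4   s4  s4  s4 
(> = start, * = accepting)

start=s0 accept=s3,s4 s0-a->s1 s0-b->s0 s0-c->s0 s1-a->s2 s1-b->s1 s1-c->s1 s2-a->s3 s2-b->s2 s2-c->s2 s3-a->s4 s3-b->s3 s3-c->s3 s4-a->s4 s4-b->s4 s4-c->s4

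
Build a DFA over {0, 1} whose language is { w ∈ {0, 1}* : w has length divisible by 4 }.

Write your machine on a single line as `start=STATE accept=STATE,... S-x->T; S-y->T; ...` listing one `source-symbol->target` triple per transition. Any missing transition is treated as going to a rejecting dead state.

Count input length modulo 4: every symbol advances one step around the cycle A → B → C → D → A. Accept at A.
       0  1 
>* A   B  B 
   B   C  C 
   C   D  D 
   D   A  A 
(> = start, * = accepting)

start=A; accept=A; A-0->B; A-1->B; B-0->C; B-1->C; C-0->D; C-1->D; D-0->A; D-1->A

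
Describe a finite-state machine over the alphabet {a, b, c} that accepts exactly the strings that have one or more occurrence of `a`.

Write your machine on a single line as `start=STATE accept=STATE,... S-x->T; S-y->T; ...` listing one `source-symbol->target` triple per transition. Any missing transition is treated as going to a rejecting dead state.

Count `a`s, saturating at 2: state S0 means no `a` yet, S1 means one `a` seen, S2 means more than one. Each `a` increments (capped at S2); other symbols loop. Accept from {S1, S2}.
With 3 states:
        a   b   c  
>  S0   S1  S0  S0 
 * S1   S2  S1  S1 
 * S2   S2  S2  S2 
(> = start, * = accepting)

start=S0; accept=S1,S2; S0-a->S1; S0-b->S0; S0-c->S0; S1-a->S2; S1-b->S1; S1-c->S1; S2-a->S2; S2-b->S2; S2-c->S2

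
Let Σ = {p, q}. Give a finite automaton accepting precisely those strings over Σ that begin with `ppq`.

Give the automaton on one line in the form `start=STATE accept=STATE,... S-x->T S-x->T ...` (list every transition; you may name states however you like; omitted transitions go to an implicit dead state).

Walk along `ppq` while the input agrees: from s0 take `p` to s1, and so on. Any deviation drops to the rejecting sink s4. Once s3 is reached the prefix is confirmed and every continuation is accepted.
5 states suffice.
        p   q  
>  s0   s1  s4 
   s1   s2  s4 
   s2   s4  s3 
 * s3   s3  s3 
   s4   s4  s4 
(> = start, * = accepting)

start=s0 accept=s3 s0-p->s1 s0-q->s4 s1-p->s2 s1-q->s4 s2-p->s4 s2-q->s3 s3-p->s3 s3-q->s3 s4-p->s4 s4-q->s4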